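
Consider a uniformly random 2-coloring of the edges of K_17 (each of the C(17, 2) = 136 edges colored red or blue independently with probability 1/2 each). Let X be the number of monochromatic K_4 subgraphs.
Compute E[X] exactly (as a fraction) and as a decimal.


Let X = Σ_S X_S over the C(17, 4) = 2380 subsets S of size 4, where X_S = 1 if the K_4 on S is monochromatic.
For a fixed S, the K_4 on S has C(4, 2) = 6 edges. P[all 6 edges red] = (1/2)^6, and likewise for blue, so P[monochromatic] = 2·(1/2)^6 = 2^{1 − 6} = 1/32.
By linearity: E[X] = C(17, 4) · 2^{1 − 6} = 2380 · 1/32 = 595/8.
Numerically: E[X] ≈ 74.37500.

E[X] = C(17,4)·2^(1−C(4,2)) = 595/8 ≈ 74.37500.


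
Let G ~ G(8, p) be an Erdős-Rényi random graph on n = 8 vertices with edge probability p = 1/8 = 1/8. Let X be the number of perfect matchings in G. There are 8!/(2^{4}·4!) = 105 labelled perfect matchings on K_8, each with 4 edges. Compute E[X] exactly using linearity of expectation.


K_8 has 8!/(2^{4}·4!) = 105 labelled perfect matchings.
For each such perfect matching H, let X_H = 1 if all 4 edges of H are present in G. Then P[X_H = 1] = p^{4} = (1/8)^{4} = 1/4096.
By linearity of expectation: E[X] = Σ_H E[X_H] = 105 · p^{4} = 105 · 1/4096 = 105/4096.
Numerically: E[X] ≈ 0.0256348.

E[X] = 105 · (1/8)^{4} = 105/4096 ≈ 0.0256348.


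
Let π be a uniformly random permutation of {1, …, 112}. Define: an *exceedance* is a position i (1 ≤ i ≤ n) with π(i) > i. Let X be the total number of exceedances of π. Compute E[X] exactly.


Write X = Σ_{i=1}^{112} X_i, where X_i = 1_{π(i) > i}.
For each fixed i, π(i) is uniform over {1, …, 112} (marginal of a uniform permutation), so P[π(i) > i] = (n − i)/n. Summing: Σ_{i=1}^{112} (n − i)/n = (0 + 1 + … + 111)/112 = 112(112 − 1)/(2·112) = (112 − 1)/2.
Hence E[X] = Σ_{i=1}^{112} (112 − i)/112 = 111/2 ≈ 55.500000.

E[X] = 111/2 = 55.500000.


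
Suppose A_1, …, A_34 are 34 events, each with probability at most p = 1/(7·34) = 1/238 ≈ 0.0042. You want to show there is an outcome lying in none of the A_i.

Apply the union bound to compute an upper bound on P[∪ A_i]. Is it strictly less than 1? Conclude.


Union bound: P[∪_{i=1}^{34} A_i] ≤ Σ_i P[A_i] ≤ 34·p = 34·(1/238) = 1/7.
Numerically: 1/7 ≈ 0.1429.
Is 1/7 < 1? YES.
Since P[∪ A_i] ≤ 1/7 < 1, the complement has P[∩ A_i^c] ≥ 1 − 1/7 = 6/7 > 0, so some outcome avoids every A_i.

34·p = 1/7 ≈ 0.1429; existence CERTIFIED by the union bound.


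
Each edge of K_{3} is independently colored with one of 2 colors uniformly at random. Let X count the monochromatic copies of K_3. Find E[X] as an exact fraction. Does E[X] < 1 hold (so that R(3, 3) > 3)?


E[X] = C(3, 3) · 2^{1 − 3} = 1 · 2^{−2} = 1/4.
As a reduced fraction: E[X] = 1/4 ≈ 0.2500000.
Is E[X] < 1? YES.
Since E[X] < 1, there exists a 2-coloring of K_{3} with no monochromatic K_3; hence R(3, 3) > 3.

E[X] = 1/4 ≈ 0.2500000; E[X] < 1, so R(3, 3) > 3.


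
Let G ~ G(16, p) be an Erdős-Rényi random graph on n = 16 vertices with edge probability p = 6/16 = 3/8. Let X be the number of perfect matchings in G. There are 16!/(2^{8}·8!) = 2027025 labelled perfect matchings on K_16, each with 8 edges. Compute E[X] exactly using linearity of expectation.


K_16 has 16!/(2^{8}·8!) = 2027025 labelled perfect matchings.
For each such perfect matching H, let X_H = 1 if all 8 edges of H are present in G. Then P[X_H = 1] = p^{8} = (3/8)^{8} = 6561/16777216.
Summing the indicators: E[X] = Σ_H E[X_H] = 2027025 · p^{8} = 2027025 · 6561/16777216 = 13299311025/16777216.
Numerically: E[X] ≈ 792.701.

E[X] = 2027025 · (3/8)^{8} = 13299311025/16777216 ≈ 792.701.


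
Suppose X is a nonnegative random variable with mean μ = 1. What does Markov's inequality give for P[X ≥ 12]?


μ = E[X] = 1, a = 12.
Markov: P[X ≥ 12] ≤ μ/a = (1)/12 = 1/12.
Numerically: ≈ 0.083.
(Since a = 12 > μ = 1.000, the bound 1/12 is < 1 and informative.)

P[X ≥ 12] ≤ 1/12 ≈ 0.083.


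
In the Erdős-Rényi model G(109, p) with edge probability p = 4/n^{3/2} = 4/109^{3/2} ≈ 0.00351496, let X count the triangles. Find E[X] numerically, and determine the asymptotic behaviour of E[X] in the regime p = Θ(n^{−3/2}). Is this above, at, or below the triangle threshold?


Number of potential triangles: C(109, 3) = 209934.
Each occurs with probability p³ ≈ (0.00351496)³ ≈ 4.34270904e-08.
By linearity: E[X] = C(109, 3)·p³ ≈ 209934 · 4.34270904e-08 ≈ 0.009117.
Since α = 3/2 > 1, p = c/n^{3/2} = o(1/n) is below the triangle threshold p ~ 1/n. Asymptotically E[X] ~ (c³/6)·n^{3(1−α)} = (4³/6)·n^{-1.5} → 0, so by Markov's inequality G has no triangles w.h.p.

E[X] ≈ 0.009117; in regime p = Θ(1/n^{3/2}) E[X] tends to 0 (below the triangle threshold p ~ 1/n).


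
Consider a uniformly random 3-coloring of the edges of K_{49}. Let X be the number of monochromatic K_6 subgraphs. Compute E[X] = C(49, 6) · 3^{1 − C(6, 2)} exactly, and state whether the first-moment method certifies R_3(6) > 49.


E[X] = C(49, 6) · 3^{1 − 15} = 13983816 · 3^{−14} = 13983816/4782969.
As a reduced fraction: E[X] = 4661272/1594323 ≈ 2.9237.
Is E[X] < 1? NO.
Since E[X] ≥ 1, the first-moment bound is inconclusive at n = 49; it does NOT by itself certify R_3(6) > 49.

E[X] = 4661272/1594323 ≈ 2.9237; E[X] ≥ 1; first-moment method inconclusive here.


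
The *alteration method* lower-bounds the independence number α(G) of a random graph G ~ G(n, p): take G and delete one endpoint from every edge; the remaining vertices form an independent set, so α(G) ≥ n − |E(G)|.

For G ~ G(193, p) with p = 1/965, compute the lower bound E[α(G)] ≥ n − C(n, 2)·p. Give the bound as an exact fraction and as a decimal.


E[|E(G)|] = C(193, 2)·p = 18528 · (1/965) = 96/5.
E[α(G)] ≥ n − E[|E(G)|] = 193 − 96/5 = 869/5.
Numerically: ≈ 173.8000.
(This is only a lower bound; the true E[α(G)] may be larger.)

E[α(G)] ≥ 869/5 ≈ 173.8000.


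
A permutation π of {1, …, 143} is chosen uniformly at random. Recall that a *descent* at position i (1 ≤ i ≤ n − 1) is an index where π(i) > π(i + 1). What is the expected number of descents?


Write X = Σ X_I over i = 1, …, 142, with X_I the indicator of one descent.
There are 142 indicators.
For each fixed i, the pair (π(i), π(i+1)) is a uniformly random ordered pair of distinct values from {1, …, 143}; by symmetry P[π(i) > π(i+1)] = 1/2.
By linearity: E[X] = 142 · (1/2) = (143 − 1) · (1/2) = 71 ≈ 71.00000.

E[X] = 71 = 71.00000.


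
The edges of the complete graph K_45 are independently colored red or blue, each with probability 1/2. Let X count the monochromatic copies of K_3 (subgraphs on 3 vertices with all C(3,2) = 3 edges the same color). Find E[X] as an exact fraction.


Let X = Σ_S X_S over the C(45, 3) = 14190 subsets S of size 3, where X_S = 1 if the K_3 on S is monochromatic.
For a fixed S, the K_3 on S has C(3, 2) = 3 edges. P[all 3 edges red] = (1/2)^3, and likewise for blue, so P[monochromatic] = 2·(1/2)^3 = 2^{1 − 3} = 1/4.
By linearity of expectation: E[X] = C(45, 3) · 2^{1 − 3} = 14190 · 1/4 = 7095/2.
Numerically: E[X] ≈ 3547.500000.

E[X] = C(45,3)·2^(1−C(3,2)) = 7095/2 ≈ 3547.500000.


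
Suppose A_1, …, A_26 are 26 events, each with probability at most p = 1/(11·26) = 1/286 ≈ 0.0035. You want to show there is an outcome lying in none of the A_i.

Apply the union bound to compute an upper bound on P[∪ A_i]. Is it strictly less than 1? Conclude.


Union bound: P[∪_{i=1}^{26} A_i] ≤ Σ_i P[A_i] ≤ 26·p = 26·(1/286) = 1/11.
Numerically: 1/11 ≈ 0.0909.
Is 1/11 < 1? YES.
Since P[∪ A_i] ≤ 1/11 < 1, the complement has P[∩ A_i^c] ≥ 1 − 1/11 = 10/11 > 0, so some outcome avoids every A_i.

26·p = 1/11 ≈ 0.0909; existence CERTIFIED by the union bound.


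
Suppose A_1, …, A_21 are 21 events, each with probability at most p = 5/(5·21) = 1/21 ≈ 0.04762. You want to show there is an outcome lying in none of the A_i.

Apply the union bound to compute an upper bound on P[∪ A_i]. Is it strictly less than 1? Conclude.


Union bound: P[∪_{i=1}^{21} A_i] ≤ Σ_i P[A_i] ≤ 21·p = 21·(1/21) = 1.
Numerically: 1 ≈ 1.00000.
Is 1 < 1? NO.
Since the bound 1 is ≥ 1, the union bound is uninformative here; it does NOT by itself certify existence.

21·p = 1 ≈ 1.00000; existence NOT certified by the union bound.


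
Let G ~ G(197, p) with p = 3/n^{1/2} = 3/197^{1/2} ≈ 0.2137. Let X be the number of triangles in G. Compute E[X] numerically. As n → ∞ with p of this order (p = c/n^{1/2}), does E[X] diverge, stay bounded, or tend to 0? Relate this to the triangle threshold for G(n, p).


Number of potential triangles: C(197, 3) = 1254890.
Each occurs with probability p³ ≈ (0.2137)³ ≈ 9.764824e-03.
By linearity: E[X] = C(197, 3)·p³ ≈ 1254890 · 9.764824e-03 ≈ 12253.7801.
Since α = 1/2 < 1, p = c/n^{1/2} ≫ 1/n is above the triangle threshold p ~ 1/n. Asymptotically E[X] ~ (c³/6)·n^{3(1−α)} = (3³/6)·n^{1.5} → ∞; triangles are abundant w.h.p.

E[X] ≈ 12253.7801; in regime p = Θ(1/n^{1/2}) E[X] diverges (above the triangle threshold p ~ 1/n).


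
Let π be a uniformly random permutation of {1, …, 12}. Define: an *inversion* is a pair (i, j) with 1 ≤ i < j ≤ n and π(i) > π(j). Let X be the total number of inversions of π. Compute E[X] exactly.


Write X = Σ X_I over the C(12, 2) = 66 pairs i < j, with X_I the indicator of one inversion.
There are 66 indicators.
For each fixed pair i < j, the values π(i) and π(j) are two distinct elements of {1, …, 12} in uniformly random order; by symmetry P[π(i) > π(j)] = 1/2.
By linearity: E[X] = 66 · (1/2) = C(12, 2) · (1/2) = 66/2 = 33 ≈ 33.00000.

E[X] = 33 = 33.00000.


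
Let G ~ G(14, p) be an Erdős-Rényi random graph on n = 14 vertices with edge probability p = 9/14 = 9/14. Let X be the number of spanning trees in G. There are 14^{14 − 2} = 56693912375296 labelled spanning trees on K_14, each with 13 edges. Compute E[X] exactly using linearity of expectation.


K_14 has 14^{14 − 2} = 56693912375296 labelled spanning trees.
For each such spanning tree H, let X_H = 1 if all 13 edges of H are present in G. Then P[X_H = 1] = p^{13} = (9/14)^{13} = 2541865828329/793714773254144.
By linearity of expectation: E[X] = Σ_H E[X_H] = 56693912375296 · p^{13} = 56693912375296 · 2541865828329/793714773254144 = 2541865828329/14.
Numerically: E[X] ≈ 1.8156e+11.

E[X] = 56693912375296 · (9/14)^{13} = 2541865828329/14 ≈ 1.8156e+11.


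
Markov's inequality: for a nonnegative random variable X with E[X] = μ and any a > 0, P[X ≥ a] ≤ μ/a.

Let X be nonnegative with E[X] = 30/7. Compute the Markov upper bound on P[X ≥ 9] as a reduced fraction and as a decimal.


μ = E[X] = 30/7, a = 9.
Markov: P[X ≥ 9] ≤ μ/a = (30/7)/9 = 10/21.
Numerically: ≈ 0.4762.
(Since a = 9 > μ = 4.2857, the bound 10/21 is < 1 and informative.)

P[X ≥ 9] ≤ 10/21 ≈ 0.4762.


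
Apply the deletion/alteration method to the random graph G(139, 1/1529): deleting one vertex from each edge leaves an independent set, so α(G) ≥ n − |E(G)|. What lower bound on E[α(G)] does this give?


E[|E(G)|] = C(139, 2)·p = 9591 · (1/1529) = 69/11.
E[α(G)] ≥ n − E[|E(G)|] = 139 − 69/11 = 1460/11.
Numerically: ≈ 132.727273.
(This is only a lower bound; the true E[α(G)] may be larger.)

E[α(G)] ≥ 1460/11 ≈ 132.727273.


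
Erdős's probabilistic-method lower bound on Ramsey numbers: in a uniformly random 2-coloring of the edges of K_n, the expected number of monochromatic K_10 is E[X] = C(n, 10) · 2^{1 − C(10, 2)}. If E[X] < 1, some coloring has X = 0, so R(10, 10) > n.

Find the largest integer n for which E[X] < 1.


We need C(n, 10) · 2^{1 − 45} < 1, i.e. C(n, 10) < 2^{45 − 1} = 17592186044416.
Check values of n near the boundary:
  n = 99: C(99, 10) = 15579278510796; 15579278510796 < 17592186044416? YES
  n = 100: C(100, 10) = 17310309456440; 17310309456440 < 17592186044416? YES
  n = 101: C(101, 10) = 19212541264840; 19212541264840 < 17592186044416? NO
The largest n with C(n, 10) < 17592186044416 is n = 100 (where E[X] = 2163788682055/2199023255552 ≈ 0.9840). Hence R(10, 10) > 100, i.e. R(10, 10) ≥ 101.

Largest n = 100; hence R(10, 10) > 100.


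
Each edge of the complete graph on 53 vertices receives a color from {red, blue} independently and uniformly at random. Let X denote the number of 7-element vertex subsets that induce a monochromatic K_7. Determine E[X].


Let X = Σ_S X_S over the C(53, 7) = 154143080 subsets S of size 7, where X_S = 1 if the K_7 on S is monochromatic.
For a fixed S, the K_7 on S has C(7, 2) = 21 edges. P[all 21 edges red] = (1/2)^21, and likewise for blue, so P[monochromatic] = 2·(1/2)^21 = 2^{1 − 21} = 1/1048576.
By linearity: E[X] = C(53, 7) · 2^{1 − 21} = 154143080 · 1/1048576 = 19267885/131072.
Numerically: E[X] ≈ 147.002296.

E[X] = C(53,7)·2^(1−C(7,2)) = 19267885/131072 ≈ 147.002296.


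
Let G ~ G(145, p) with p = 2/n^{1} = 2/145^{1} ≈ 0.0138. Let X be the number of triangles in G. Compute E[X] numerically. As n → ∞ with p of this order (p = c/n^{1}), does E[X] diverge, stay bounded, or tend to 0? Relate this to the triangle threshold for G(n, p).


Number of potential triangles: C(145, 3) = 497640.
Each occurs with probability p³ ≈ (0.0138)³ ≈ 2.62413e-06.
By linearity: E[X] = C(145, 3)·p³ ≈ 497640 · 2.62413e-06 ≈ 1.306.
Here α = 1, so p = 2/n is exactly at the triangle threshold p ~ 1/n. Asymptotically E[X] → c³/6 = 2³/6 = 4/3 ≈ 1.333, a bounded constant. In this regime the triangle count is asymptotically Poisson(c³/6).

E[X] ≈ 1.306; in regime p = Θ(1/n^{1}) E[X] stays bounded (at the triangle threshold p ~ 1/n).


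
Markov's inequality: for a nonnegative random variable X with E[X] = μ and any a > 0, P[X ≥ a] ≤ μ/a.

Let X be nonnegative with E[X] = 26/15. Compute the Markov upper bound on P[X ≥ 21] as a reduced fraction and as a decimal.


μ = E[X] = 26/15, a = 21.
Markov: P[X ≥ 21] ≤ μ/a = (26/15)/21 = 26/315.
Numerically: ≈ 0.082540.
(Since a = 21 > μ = 1.733333, the bound 26/315 is < 1 and informative.)

P[X ≥ 21] ≤ 26/315 ≈ 0.082540.


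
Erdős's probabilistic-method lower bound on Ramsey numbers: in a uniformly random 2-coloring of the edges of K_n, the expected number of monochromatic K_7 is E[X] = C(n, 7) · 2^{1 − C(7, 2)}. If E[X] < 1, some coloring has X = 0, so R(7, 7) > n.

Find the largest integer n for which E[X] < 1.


We need C(n, 7) · 2^{1 − 21} < 1, i.e. C(n, 7) < 2^{21 − 1} = 1048576.
Check values of n near the boundary:
  n = 23: C(23, 7) = 245157; 245157 < 1048576? YES
  n = 24: C(24, 7) = 346104; 346104 < 1048576? YES
  n = 25: C(25, 7) = 480700; 480700 < 1048576? YES
  n = 26: C(26, 7) = 657800; 657800 < 1048576? YES
  n = 27: C(27, 7) = 888030; 888030 < 1048576? YES
  n = 28: C(28, 7) = 1184040; 1184040 < 1048576? NO
The largest n with C(n, 7) < 1048576 is n = 27 (where E[X] = 444015/524288 ≈ 0.8468914). Hence R(7, 7) > 27, i.e. R(7, 7) ≥ 28.

Largest n = 27; hence R(7, 7) > 27.


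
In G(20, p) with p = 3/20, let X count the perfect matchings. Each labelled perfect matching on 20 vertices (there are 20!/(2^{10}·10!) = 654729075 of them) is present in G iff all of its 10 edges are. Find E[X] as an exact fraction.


K_20 has 20!/(2^{10}·10!) = 654729075 labelled perfect matchings.
For each such perfect matching H, let X_H = 1 if all 10 edges of H are present in G. Then P[X_H = 1] = p^{10} = (3/20)^{10} = 59049/10240000000000.
By linearity: E[X] = Σ_H E[X_H] = 654729075 · p^{10} = 654729075 · 59049/10240000000000 = 1546443885987/409600000000.
Numerically: E[X] ≈ 3.775.

E[X] = 654729075 · (3/20)^{10} = 1546443885987/409600000000 ≈ 3.775.


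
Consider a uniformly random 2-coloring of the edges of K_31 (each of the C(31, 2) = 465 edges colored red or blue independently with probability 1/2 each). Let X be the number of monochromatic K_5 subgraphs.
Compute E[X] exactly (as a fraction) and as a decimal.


Let X = Σ_S X_S over the C(31, 5) = 169911 subsets S of size 5, where X_S = 1 if the K_5 on S is monochromatic.
For a fixed S, the K_5 on S has C(5, 2) = 10 edges. P[all 10 edges red] = (1/2)^10, and likewise for blue, so P[monochromatic] = 2·(1/2)^10 = 2^{1 − 10} = 1/512.
By linearity of expectation: E[X] = C(31, 5) · 2^{1 − 10} = 169911 · 1/512 = 169911/512.
Numerically: E[X] ≈ 331.8574.

E[X] = C(31,5)·2^(1−C(5,2)) = 169911/512 ≈ 331.8574.


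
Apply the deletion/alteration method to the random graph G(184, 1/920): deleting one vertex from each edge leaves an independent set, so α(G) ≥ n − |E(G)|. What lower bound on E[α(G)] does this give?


E[|E(G)|] = C(184, 2)·p = 16836 · (1/920) = 183/10.
E[α(G)] ≥ n − E[|E(G)|] = 184 − 183/10 = 1657/10.
Numerically: ≈ 165.70000.
(This is only a lower bound; the true E[α(G)] may be larger.)

E[α(G)] ≥ 1657/10 ≈ 165.70000.


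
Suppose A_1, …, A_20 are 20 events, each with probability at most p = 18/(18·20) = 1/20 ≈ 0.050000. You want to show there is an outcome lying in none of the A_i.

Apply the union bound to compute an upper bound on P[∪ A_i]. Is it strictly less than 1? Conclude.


Union bound: P[∪_{i=1}^{20} A_i] ≤ Σ_i P[A_i] ≤ 20·p = 20·(1/20) = 1.
Numerically: 1 ≈ 1.000000.
Is 1 < 1? NO.
Since the bound 1 is ≥ 1, the union bound is uninformative here; it does NOT by itself certify existence.

20·p = 1 ≈ 1.000000; existence NOT certified by the union bound.


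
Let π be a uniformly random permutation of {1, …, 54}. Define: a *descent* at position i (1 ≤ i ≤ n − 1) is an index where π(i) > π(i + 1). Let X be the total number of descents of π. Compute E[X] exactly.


Write X = Σ X_I over i = 1, …, 53, with X_I the indicator of one descent.
There are 53 indicators.
For each fixed i, the pair (π(i), π(i+1)) is a uniformly random ordered pair of distinct values from {1, …, 54}; by symmetry P[π(i) > π(i+1)] = 1/2.
By linearity: E[X] = 53 · (1/2) = (54 − 1) · (1/2) = 53/2 ≈ 26.5000.

E[X] = 53/2 = 26.5000.


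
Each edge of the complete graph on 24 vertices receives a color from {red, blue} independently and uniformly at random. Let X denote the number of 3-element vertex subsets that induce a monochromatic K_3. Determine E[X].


Let X = Σ_S X_S over the C(24, 3) = 2024 subsets S of size 3, where X_S = 1 if the K_3 on S is monochromatic.
For a fixed S, the K_3 on S has C(3, 2) = 3 edges. P[all 3 edges red] = (1/2)^3, and likewise for blue, so P[monochromatic] = 2·(1/2)^3 = 2^{1 − 3} = 1/4.
By linearity of expectation: E[X] = C(24, 3) · 2^{1 − 3} = 2024 · 1/4 = 506.
Numerically: E[X] ≈ 506.00000.

E[X] = C(24,3)·2^(1−C(3,2)) = 506 ≈ 506.00000.


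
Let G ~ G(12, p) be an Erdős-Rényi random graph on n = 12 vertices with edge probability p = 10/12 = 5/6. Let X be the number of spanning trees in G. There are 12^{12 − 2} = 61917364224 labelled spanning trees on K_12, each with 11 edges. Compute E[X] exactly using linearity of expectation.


K_12 has 12^{12 − 2} = 61917364224 labelled spanning trees.
For each such spanning tree H, let X_H = 1 if all 11 edges of H are present in G. Then P[X_H = 1] = p^{11} = (5/6)^{11} = 48828125/362797056.
By linearity: E[X] = Σ_H E[X_H] = 61917364224 · p^{11} = 61917364224 · 48828125/362797056 = 25000000000/3.
Numerically: E[X] ≈ 8.33333e+09.

E[X] = 61917364224 · (5/6)^{11} = 25000000000/3 ≈ 8.33333e+09.


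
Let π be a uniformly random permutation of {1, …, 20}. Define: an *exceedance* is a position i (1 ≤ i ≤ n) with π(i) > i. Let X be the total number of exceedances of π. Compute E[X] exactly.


Write X = Σ_{i=1}^{20} X_i, where X_i = 1_{π(i) > i}.
For each fixed i, π(i) is uniform over {1, …, 20} (marginal of a uniform permutation), so P[π(i) > i] = (n − i)/n. Summing: Σ_{i=1}^{20} (n − i)/n = (0 + 1 + … + 19)/20 = 20(20 − 1)/(2·20) = (20 − 1)/2.
Hence E[X] = Σ_{i=1}^{20} (20 − i)/20 = 19/2 ≈ 9.5000.

E[X] = 19/2 = 9.5000.


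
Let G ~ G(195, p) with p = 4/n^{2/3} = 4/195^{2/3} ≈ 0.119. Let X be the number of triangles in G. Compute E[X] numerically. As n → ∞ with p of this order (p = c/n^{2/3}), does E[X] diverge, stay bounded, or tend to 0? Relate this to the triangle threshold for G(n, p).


Number of potential triangles: C(195, 3) = 1216865.
Each occurs with probability p³ ≈ (0.119)³ ≈ 1.68310e-03.
By linearity: E[X] = C(195, 3)·p³ ≈ 1216865 · 1.68310e-03 ≈ 2048.109.
Since α = 2/3 < 1, p = c/n^{2/3} ≫ 1/n is above the triangle threshold p ~ 1/n. Asymptotically E[X] ~ (c³/6)·n^{3(1−α)} = (4³/6)·n^{1} → ∞; triangles are abundant w.h.p.

E[X] ≈ 2048.109; in regime p = Θ(1/n^{2/3}) E[X] diverges (above the triangle threshold p ~ 1/n).


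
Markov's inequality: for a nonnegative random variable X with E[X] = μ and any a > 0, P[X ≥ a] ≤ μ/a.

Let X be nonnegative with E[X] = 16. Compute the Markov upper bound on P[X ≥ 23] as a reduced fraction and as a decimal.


μ = E[X] = 16, a = 23.
Markov: P[X ≥ 23] ≤ μ/a = (16)/23 = 16/23.
Numerically: ≈ 0.695652.
(Since a = 23 > μ = 16.000000, the bound 16/23 is < 1 and informative.)

P[X ≥ 23] ≤ 16/23 ≈ 0.695652.


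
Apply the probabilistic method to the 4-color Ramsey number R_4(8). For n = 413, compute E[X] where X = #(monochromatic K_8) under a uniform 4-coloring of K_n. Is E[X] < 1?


E[X] = C(413, 8) · 4^{1 − 28} = 19609040195022817 · 4^{−27} = 19609040195022817/18014398509481984.
As a reduced fraction: E[X] = 19609040195022817/18014398509481984 ≈ 1.0885204.
Is E[X] < 1? NO.
Since E[X] ≥ 1, the first-moment bound is inconclusive at n = 413; it does NOT by itself certify R_4(8) > 413.

E[X] = 19609040195022817/18014398509481984 ≈ 1.0885204; E[X] ≥ 1; first-moment method inconclusive here.


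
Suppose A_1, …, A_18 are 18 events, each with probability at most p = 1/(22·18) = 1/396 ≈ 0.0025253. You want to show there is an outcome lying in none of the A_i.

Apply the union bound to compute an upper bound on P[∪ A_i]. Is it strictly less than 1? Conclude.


Union bound: P[∪_{i=1}^{18} A_i] ≤ Σ_i P[A_i] ≤ 18·p = 18·(1/396) = 1/22.
Numerically: 1/22 ≈ 0.0454545.
Is 1/22 < 1? YES.
Since P[∪ A_i] ≤ 1/22 < 1, the complement has P[∩ A_i^c] ≥ 1 − 1/22 = 21/22 > 0, so some outcome avoids every A_i.

18·p = 1/22 ≈ 0.0454545; existence CERTIFIED by the union bound.


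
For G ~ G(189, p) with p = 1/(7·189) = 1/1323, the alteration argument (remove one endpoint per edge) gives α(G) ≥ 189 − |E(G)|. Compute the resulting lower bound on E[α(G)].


E[|E(G)|] = C(189, 2)·p = 17766 · (1/1323) = 94/7.
E[α(G)] ≥ n − E[|E(G)|] = 189 − 94/7 = 1229/7.
Numerically: ≈ 175.571.
(This is only a lower bound; the true E[α(G)] may be larger.)

E[α(G)] ≥ 1229/7 ≈ 175.571.


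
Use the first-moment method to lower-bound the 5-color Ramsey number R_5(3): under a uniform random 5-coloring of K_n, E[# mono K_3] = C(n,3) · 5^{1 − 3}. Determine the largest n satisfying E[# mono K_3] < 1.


We need C(n, 3) · 5^{1 − 3} < 1, i.e. C(n, 3) < 5^{3 − 1} = 25.
Check values of n near the boundary:
  n = 5: C(5, 3) = 10; 10 < 25? YES
  n = 6: C(6, 3) = 20; 20 < 25? YES
  n = 7: C(7, 3) = 35; 35 < 25? NO
The largest n with C(n, 3) < 25 is n = 6 (where E[X] = 4/5 ≈ 0.800000). Hence R_5(3) > 6, i.e. R_5(3) ≥ 7.

Largest n = 6; hence R_5(3) > 6.


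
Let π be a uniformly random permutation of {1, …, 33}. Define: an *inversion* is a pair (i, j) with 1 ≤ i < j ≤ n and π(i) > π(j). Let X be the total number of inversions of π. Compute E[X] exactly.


Write X = Σ X_I over the C(33, 2) = 528 pairs i < j, with X_I the indicator of one inversion.
There are 528 indicators.
For each fixed pair i < j, the values π(i) and π(j) are two distinct elements of {1, …, 33} in uniformly random order; by symmetry P[π(i) > π(j)] = 1/2.
By linearity: E[X] = 528 · (1/2) = C(33, 2) · (1/2) = 528/2 = 264 ≈ 264.000000.

E[X] = 264 = 264.000000.


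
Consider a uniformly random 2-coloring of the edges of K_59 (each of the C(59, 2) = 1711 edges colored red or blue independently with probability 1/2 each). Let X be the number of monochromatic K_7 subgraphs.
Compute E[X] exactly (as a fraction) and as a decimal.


Let X = Σ_S X_S over the C(59, 7) = 341149446 subsets S of size 7, where X_S = 1 if the K_7 on S is monochromatic.
For a fixed S, the K_7 on S has C(7, 2) = 21 edges. P[all 21 edges red] = (1/2)^21, and likewise for blue, so P[monochromatic] = 2·(1/2)^21 = 2^{1 − 21} = 1/1048576.
Summing: E[X] = C(59, 7) · 2^{1 − 21} = 341149446 · 1/1048576 = 170574723/524288.
Numerically: E[X] ≈ 325.3455.

E[X] = C(59,7)·2^(1−C(7,2)) = 170574723/524288 ≈ 325.3455.


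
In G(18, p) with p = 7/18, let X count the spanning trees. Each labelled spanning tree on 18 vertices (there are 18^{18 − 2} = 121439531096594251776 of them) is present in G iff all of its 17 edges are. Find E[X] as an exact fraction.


K_18 has 18^{18 − 2} = 121439531096594251776 labelled spanning trees.
For each such spanning tree H, let X_H = 1 if all 17 edges of H are present in G. Then P[X_H = 1] = p^{17} = (7/18)^{17} = 232630513987207/2185911559738696531968.
By linearity of expectation: E[X] = Σ_H E[X_H] = 121439531096594251776 · p^{17} = 121439531096594251776 · 232630513987207/2185911559738696531968 = 232630513987207/18.
Numerically: E[X] ≈ 1.292e+13.

E[X] = 121439531096594251776 · (7/18)^{17} = 232630513987207/18 ≈ 1.292e+13.


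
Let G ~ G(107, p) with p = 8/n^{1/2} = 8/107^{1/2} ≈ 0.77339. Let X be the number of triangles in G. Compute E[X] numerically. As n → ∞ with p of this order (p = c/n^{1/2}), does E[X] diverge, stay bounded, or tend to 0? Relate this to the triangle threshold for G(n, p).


Number of potential triangles: C(107, 3) = 198485.
Each occurs with probability p³ ≈ (0.77339)³ ≈ 4.6258793e-01.
By linearity: E[X] = C(107, 3)·p³ ≈ 198485 · 4.6258793e-01 ≈ 91816.76478.
Since α = 1/2 < 1, p = c/n^{1/2} ≫ 1/n is above the triangle threshold p ~ 1/n. Asymptotically E[X] ~ (c³/6)·n^{3(1−α)} = (8³/6)·n^{1.5} → ∞; triangles are abundant w.h.p.

E[X] ≈ 91816.76478; in regime p = Θ(1/n^{1/2}) E[X] diverges (above the triangle threshold p ~ 1/n).


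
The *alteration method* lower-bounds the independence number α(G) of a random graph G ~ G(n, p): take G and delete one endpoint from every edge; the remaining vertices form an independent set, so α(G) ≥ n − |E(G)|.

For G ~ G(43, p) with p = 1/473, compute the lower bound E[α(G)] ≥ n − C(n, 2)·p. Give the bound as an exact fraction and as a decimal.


E[|E(G)|] = C(43, 2)·p = 903 · (1/473) = 21/11.
E[α(G)] ≥ n − E[|E(G)|] = 43 − 21/11 = 452/11.
Numerically: ≈ 41.091.
(This is only a lower bound; the true E[α(G)] may be larger.)

E[α(G)] ≥ 452/11 ≈ 41.091.


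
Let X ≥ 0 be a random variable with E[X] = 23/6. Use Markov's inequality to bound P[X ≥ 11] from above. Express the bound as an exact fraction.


μ = E[X] = 23/6, a = 11.
Markov: P[X ≥ 11] ≤ μ/a = (23/6)/11 = 23/66.
Numerically: ≈ 0.3485.
(Since a = 11 > μ = 3.8333, the bound 23/66 is < 1 and informative.)

P[X ≥ 11] ≤ 23/66 ≈ 0.3485.


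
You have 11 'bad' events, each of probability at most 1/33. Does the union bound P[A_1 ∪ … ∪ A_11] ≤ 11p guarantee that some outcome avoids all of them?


Union bound: P[∪_{i=1}^{11} A_i] ≤ Σ_i P[A_i] ≤ 11·p = 11·(1/33) = 1/3.
Numerically: 1/3 ≈ 0.3333333.
Is 1/3 < 1? YES.
Since P[∪ A_i] ≤ 1/3 < 1, the complement has P[∩ A_i^c] ≥ 1 − 1/3 = 2/3 > 0, so some outcome avoids every A_i.

11·p = 1/3 ≈ 0.3333333; existence CERTIFIED by the union bound.


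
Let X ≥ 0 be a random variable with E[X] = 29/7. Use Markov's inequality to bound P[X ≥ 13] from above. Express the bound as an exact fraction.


μ = E[X] = 29/7, a = 13.
Markov: P[X ≥ 13] ≤ μ/a = (29/7)/13 = 29/91.
Numerically: ≈ 0.3187.
(Since a = 13 > μ = 4.1429, the bound 29/91 is < 1 and informative.)

P[X ≥ 13] ≤ 29/91 ≈ 0.3187.


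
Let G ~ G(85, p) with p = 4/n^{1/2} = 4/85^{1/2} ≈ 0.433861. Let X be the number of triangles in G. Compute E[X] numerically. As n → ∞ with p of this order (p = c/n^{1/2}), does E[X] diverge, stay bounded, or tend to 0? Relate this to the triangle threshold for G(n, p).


Number of potential triangles: C(85, 3) = 98770.
Each occurs with probability p³ ≈ (0.433861)³ ≈ 8.16679371e-02.
By linearity: E[X] = C(85, 3)·p³ ≈ 98770 · 8.16679371e-02 ≈ 8066.342144.
Since α = 1/2 < 1, p = c/n^{1/2} ≫ 1/n is above the triangle threshold p ~ 1/n. Asymptotically E[X] ~ (c³/6)·n^{3(1−α)} = (4³/6)·n^{1.5} → ∞; triangles are abundant w.h.p.

E[X] ≈ 8066.342144; in regime p = Θ(1/n^{1/2}) E[X] diverges (above the triangle threshold p ~ 1/n).


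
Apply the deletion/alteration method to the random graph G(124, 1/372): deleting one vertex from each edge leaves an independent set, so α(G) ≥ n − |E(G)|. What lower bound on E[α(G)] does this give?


E[|E(G)|] = C(124, 2)·p = 7626 · (1/372) = 41/2.
E[α(G)] ≥ n − E[|E(G)|] = 124 − 41/2 = 207/2.
Numerically: ≈ 103.5000.
(This is only a lower bound; the true E[α(G)] may be larger.)

E[α(G)] ≥ 207/2 ≈ 103.5000.


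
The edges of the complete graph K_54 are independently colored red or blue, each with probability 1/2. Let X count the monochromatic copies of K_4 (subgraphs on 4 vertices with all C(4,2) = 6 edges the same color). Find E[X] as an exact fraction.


Let X = Σ_S X_S over the C(54, 4) = 316251 subsets S of size 4, where X_S = 1 if the K_4 on S is monochromatic.
For a fixed S, the K_4 on S has C(4, 2) = 6 edges. P[all 6 edges red] = (1/2)^6, and likewise for blue, so P[monochromatic] = 2·(1/2)^6 = 2^{1 − 6} = 1/32.
Summing: E[X] = C(54, 4) · 2^{1 − 6} = 316251 · 1/32 = 316251/32.
Numerically: E[X] ≈ 9882.8438.

E[X] = C(54,4)·2^(1−C(4,2)) = 316251/32 ≈ 9882.8438.


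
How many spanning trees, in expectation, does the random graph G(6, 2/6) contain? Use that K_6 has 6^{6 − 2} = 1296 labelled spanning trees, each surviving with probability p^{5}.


K_6 has 6^{6 − 2} = 1296 labelled spanning trees.
For each such spanning tree H, let X_H = 1 if all 5 edges of H are present in G. Then P[X_H = 1] = p^{5} = (1/3)^{5} = 1/243.
By linearity of expectation: E[X] = Σ_H E[X_H] = 1296 · p^{5} = 1296 · 1/243 = 16/3.
Numerically: E[X] ≈ 5.33.

E[X] = 1296 · (1/3)^{5} = 16/3 ≈ 5.33.


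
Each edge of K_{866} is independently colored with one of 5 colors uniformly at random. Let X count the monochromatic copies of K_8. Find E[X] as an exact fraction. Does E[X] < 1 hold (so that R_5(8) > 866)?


E[X] = C(866, 8) · 5^{1 − 28} = 7595214554331451620 · 5^{−27} = 7595214554331451620/7450580596923828125.
As a reduced fraction: E[X] = 1519042910866290324/1490116119384765625 ≈ 1.0194.
Is E[X] < 1? NO.
Since E[X] ≥ 1, the first-moment bound is inconclusive at n = 866; it does NOT by itself certify R_5(8) > 866.

E[X] = 1519042910866290324/1490116119384765625 ≈ 1.0194; E[X] ≥ 1; first-moment method inconclusive here.


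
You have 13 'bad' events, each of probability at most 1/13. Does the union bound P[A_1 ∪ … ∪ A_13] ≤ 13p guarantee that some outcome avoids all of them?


Union bound: P[∪_{i=1}^{13} A_i] ≤ Σ_i P[A_i] ≤ 13·p = 13·(1/13) = 1.
Numerically: 1 ≈ 1.00000.
Is 1 < 1? NO.
Since the bound 1 is ≥ 1, the union bound is uninformative here; it does NOT by itself certify existence.

13·p = 1 ≈ 1.00000; existence NOT certified by the union bound.


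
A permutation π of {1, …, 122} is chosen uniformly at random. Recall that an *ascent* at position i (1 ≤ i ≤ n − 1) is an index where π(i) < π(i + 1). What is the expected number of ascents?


Write X = Σ X_I over i = 1, …, 121, with X_I the indicator of one ascent.
There are 121 indicators.
For each fixed i, the pair (π(i), π(i+1)) is a uniformly random ordered pair of distinct values from {1, …, 122}; by symmetry P[π(i) < π(i+1)] = 1/2.
By linearity: E[X] = 121 · (1/2) = (122 − 1) · (1/2) = 121/2 ≈ 60.500.

E[X] = 121/2 = 60.500.


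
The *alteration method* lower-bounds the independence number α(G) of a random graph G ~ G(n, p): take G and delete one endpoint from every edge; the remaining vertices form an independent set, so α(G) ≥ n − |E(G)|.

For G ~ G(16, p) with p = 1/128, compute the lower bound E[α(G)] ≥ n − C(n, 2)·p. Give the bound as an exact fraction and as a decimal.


E[|E(G)|] = C(16, 2)·p = 120 · (1/128) = 15/16.
E[α(G)] ≥ n − E[|E(G)|] = 16 − 15/16 = 241/16.
Numerically: ≈ 15.0625.
(This is only a lower bound; the true E[α(G)] may be larger.)

E[α(G)] ≥ 241/16 ≈ 15.0625.


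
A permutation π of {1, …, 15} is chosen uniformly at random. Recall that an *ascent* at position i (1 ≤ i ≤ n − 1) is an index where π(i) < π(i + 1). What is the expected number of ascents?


Write X = Σ X_I over i = 1, …, 14, with X_I the indicator of one ascent.
There are 14 indicators.
For each fixed i, the pair (π(i), π(i+1)) is a uniformly random ordered pair of distinct values from {1, …, 15}; by symmetry P[π(i) < π(i+1)] = 1/2.
By linearity: E[X] = 14 · (1/2) = (15 − 1) · (1/2) = 7 ≈ 7.0000.

E[X] = 7 = 7.0000.


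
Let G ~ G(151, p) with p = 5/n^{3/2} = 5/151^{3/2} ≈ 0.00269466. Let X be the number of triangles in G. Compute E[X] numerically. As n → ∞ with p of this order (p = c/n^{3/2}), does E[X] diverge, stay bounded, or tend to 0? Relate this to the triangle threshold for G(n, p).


Number of potential triangles: C(151, 3) = 562475.
Each occurs with probability p³ ≈ (0.00269466)³ ≈ 1.95665272e-08.
By linearity: E[X] = C(151, 3)·p³ ≈ 562475 · 1.95665272e-08 ≈ 0.011006.
Since α = 3/2 > 1, p = c/n^{3/2} = o(1/n) is below the triangle threshold p ~ 1/n. Asymptotically E[X] ~ (c³/6)·n^{3(1−α)} = (5³/6)·n^{-1.5} → 0, so by Markov's inequality G has no triangles w.h.p.

E[X] ≈ 0.011006; in regime p = Θ(1/n^{3/2}) E[X] tends to 0 (below the triangle threshold p ~ 1/n).


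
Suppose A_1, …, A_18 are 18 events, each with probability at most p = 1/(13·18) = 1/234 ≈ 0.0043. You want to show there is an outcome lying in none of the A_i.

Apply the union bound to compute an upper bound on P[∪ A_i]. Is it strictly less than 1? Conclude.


Union bound: P[∪_{i=1}^{18} A_i] ≤ Σ_i P[A_i] ≤ 18·p = 18·(1/234) = 1/13.
Numerically: 1/13 ≈ 0.0769.
Is 1/13 < 1? YES.
Since P[∪ A_i] ≤ 1/13 < 1, the complement has P[∩ A_i^c] ≥ 1 − 1/13 = 12/13 > 0, so some outcome avoids every A_i.

18·p = 1/13 ≈ 0.0769; existence CERTIFIED by the union bound.


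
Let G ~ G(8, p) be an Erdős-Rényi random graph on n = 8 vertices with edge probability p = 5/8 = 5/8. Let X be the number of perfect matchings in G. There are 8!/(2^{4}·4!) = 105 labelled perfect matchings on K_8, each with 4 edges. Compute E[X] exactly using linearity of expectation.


K_8 has 8!/(2^{4}·4!) = 105 labelled perfect matchings.
For each such perfect matching H, let X_H = 1 if all 4 edges of H are present in G. Then P[X_H = 1] = p^{4} = (5/8)^{4} = 625/4096.
By linearity of expectation: E[X] = Σ_H E[X_H] = 105 · p^{4} = 105 · 625/4096 = 65625/4096.
Numerically: E[X] ≈ 16.

E[X] = 105 · (5/8)^{4} = 65625/4096 ≈ 16.


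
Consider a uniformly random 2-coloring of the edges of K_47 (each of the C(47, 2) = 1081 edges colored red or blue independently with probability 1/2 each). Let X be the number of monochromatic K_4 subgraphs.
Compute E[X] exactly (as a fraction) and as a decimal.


Let X = Σ_S X_S over the C(47, 4) = 178365 subsets S of size 4, where X_S = 1 if the K_4 on S is monochromatic.
For a fixed S, the K_4 on S has C(4, 2) = 6 edges. P[all 6 edges red] = (1/2)^6, and likewise for blue, so P[monochromatic] = 2·(1/2)^6 = 2^{1 − 6} = 1/32.
By linearity of expectation: E[X] = C(47, 4) · 2^{1 − 6} = 178365 · 1/32 = 178365/32.
Numerically: E[X] ≈ 5573.906250.

E[X] = C(47,4)·2^(1−C(4,2)) = 178365/32 ≈ 5573.906250.


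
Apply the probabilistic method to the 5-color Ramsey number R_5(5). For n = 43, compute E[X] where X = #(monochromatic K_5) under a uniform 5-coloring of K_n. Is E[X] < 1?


E[X] = C(43, 5) · 5^{1 − 10} = 962598 · 5^{−9} = 962598/1953125.
As a reduced fraction: E[X] = 962598/1953125 ≈ 0.493.
Is E[X] < 1? YES.
Since E[X] < 1, there exists a 5-coloring of K_{43} with no monochromatic K_5; hence R_5(5) > 43.

E[X] = 962598/1953125 ≈ 0.493; E[X] < 1, so R_5(5) > 43.


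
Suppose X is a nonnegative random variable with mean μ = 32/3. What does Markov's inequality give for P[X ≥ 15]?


μ = E[X] = 32/3, a = 15.
Markov: P[X ≥ 15] ≤ μ/a = (32/3)/15 = 32/45.
Numerically: ≈ 0.711111.
(Since a = 15 > μ = 10.666667, the bound 32/45 is < 1 and informative.)

P[X ≥ 15] ≤ 32/45 ≈ 0.711111.


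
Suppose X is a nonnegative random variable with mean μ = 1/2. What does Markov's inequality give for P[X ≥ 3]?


μ = E[X] = 1/2, a = 3.
Markov: P[X ≥ 3] ≤ μ/a = (1/2)/3 = 1/6.
Numerically: ≈ 0.166667.
(Since a = 3 > μ = 0.500000, the bound 1/6 is < 1 and informative.)

P[X ≥ 3] ≤ 1/6 ≈ 0.166667.


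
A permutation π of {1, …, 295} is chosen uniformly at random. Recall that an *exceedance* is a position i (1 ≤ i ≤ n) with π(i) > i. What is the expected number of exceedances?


Write X = Σ_{i=1}^{295} X_i, where X_i = 1_{π(i) > i}.
For each fixed i, π(i) is uniform over {1, …, 295} (marginal of a uniform permutation), so P[π(i) > i] = (n − i)/n. Summing: Σ_{i=1}^{295} (n − i)/n = (0 + 1 + … + 294)/295 = 295(295 − 1)/(2·295) = (295 − 1)/2.
Hence E[X] = Σ_{i=1}^{295} (295 − i)/295 = 147 ≈ 147.0000.

E[X] = 147 = 147.0000.


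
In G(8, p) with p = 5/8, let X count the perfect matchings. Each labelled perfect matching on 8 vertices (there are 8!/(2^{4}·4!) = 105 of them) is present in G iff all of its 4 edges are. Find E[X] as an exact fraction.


K_8 has 8!/(2^{4}·4!) = 105 labelled perfect matchings.
For each such perfect matching H, let X_H = 1 if all 4 edges of H are present in G. Then P[X_H = 1] = p^{4} = (5/8)^{4} = 625/4096.
Summing the indicators: E[X] = Σ_H E[X_H] = 105 · p^{4} = 105 · 625/4096 = 65625/4096.
Numerically: E[X] ≈ 16.0217.

E[X] = 105 · (5/8)^{4} = 65625/4096 ≈ 16.0217.


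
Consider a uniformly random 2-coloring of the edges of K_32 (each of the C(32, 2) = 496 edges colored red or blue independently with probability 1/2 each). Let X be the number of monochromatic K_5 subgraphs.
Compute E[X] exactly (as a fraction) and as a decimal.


Let X = Σ_S X_S over the C(32, 5) = 201376 subsets S of size 5, where X_S = 1 if the K_5 on S is monochromatic.
For a fixed S, the K_5 on S has C(5, 2) = 10 edges. P[all 10 edges red] = (1/2)^10, and likewise for blue, so P[monochromatic] = 2·(1/2)^10 = 2^{1 − 10} = 1/512.
By linearity of expectation: E[X] = C(32, 5) · 2^{1 − 10} = 201376 · 1/512 = 6293/16.
Numerically: E[X] ≈ 393.3125.

E[X] = C(32,5)·2^(1−C(5,2)) = 6293/16 ≈ 393.3125.


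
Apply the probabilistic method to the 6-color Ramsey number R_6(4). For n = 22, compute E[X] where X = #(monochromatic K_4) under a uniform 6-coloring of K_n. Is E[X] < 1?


E[X] = C(22, 4) · 6^{1 − 6} = 7315 · 6^{−5} = 7315/7776.
As a reduced fraction: E[X] = 7315/7776 ≈ 0.94072.
Is E[X] < 1? YES.
Since E[X] < 1, there exists a 6-coloring of K_{22} with no monochromatic K_4; hence R_6(4) > 22.

E[X] = 7315/7776 ≈ 0.94072; E[X] < 1, so R_6(4) > 22.


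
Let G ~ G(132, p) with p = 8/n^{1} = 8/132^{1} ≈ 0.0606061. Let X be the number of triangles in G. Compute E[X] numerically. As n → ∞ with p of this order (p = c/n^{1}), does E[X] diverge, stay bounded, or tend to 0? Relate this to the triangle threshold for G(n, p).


Number of potential triangles: C(132, 3) = 374660.
Each occurs with probability p³ ≈ (0.0606061)³ ≈ 2.22611793e-04.
By linearity: E[X] = C(132, 3)·p³ ≈ 374660 · 2.22611793e-04 ≈ 83.403734.
Here α = 1, so p = 8/n is exactly at the triangle threshold p ~ 1/n. Asymptotically E[X] → c³/6 = 8³/6 = 256/3 ≈ 85.333333, a bounded constant. In this regime the triangle count is asymptotically Poisson(c³/6).

E[X] ≈ 83.403734; in regime p = Θ(1/n^{1}) E[X] stays bounded (at the triangle threshold p ~ 1/n).
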